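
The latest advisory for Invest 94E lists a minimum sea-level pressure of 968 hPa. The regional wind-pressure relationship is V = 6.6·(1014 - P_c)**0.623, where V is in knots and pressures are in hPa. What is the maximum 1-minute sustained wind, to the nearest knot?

ΔP = 1014 − 968 = 46 hPa.
46^0.623 ≈ 10.862.
V ≈ 6.6 × 10.862 ≈ 71.7 kt.

72 kt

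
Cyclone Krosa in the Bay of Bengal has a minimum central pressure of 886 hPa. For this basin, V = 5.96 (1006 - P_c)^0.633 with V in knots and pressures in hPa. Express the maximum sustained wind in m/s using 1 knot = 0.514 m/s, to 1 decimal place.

63.4 m/s

ΔP = 1006 − 886 = 120 hPa.
V ≈ 5.96 × 120^0.633 = 5.96 × 20.707 ≈ 123.415 kt.
123.415 × 0.514 ≈ 63.44 m/s → 63.4 m/s.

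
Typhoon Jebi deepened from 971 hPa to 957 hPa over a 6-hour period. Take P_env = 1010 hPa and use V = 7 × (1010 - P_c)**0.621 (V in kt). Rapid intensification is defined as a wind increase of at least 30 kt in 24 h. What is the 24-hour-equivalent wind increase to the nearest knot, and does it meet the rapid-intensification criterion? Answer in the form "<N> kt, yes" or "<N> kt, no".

57 kt, yes

V₁: ΔP = 39, V ≈ 7 × 39^0.621 ≈ 68.10 kt.
V₂: ΔP = 53, V ≈ 7 × 53^0.621 ≈ 82.39 kt.
ΔV over 6 h = 14.29 kt → 24 h equivalent = 14.29 × 24/6 ≈ 57.16 kt.
57 kt ≥ 30 kt ⇒ rapid intensification.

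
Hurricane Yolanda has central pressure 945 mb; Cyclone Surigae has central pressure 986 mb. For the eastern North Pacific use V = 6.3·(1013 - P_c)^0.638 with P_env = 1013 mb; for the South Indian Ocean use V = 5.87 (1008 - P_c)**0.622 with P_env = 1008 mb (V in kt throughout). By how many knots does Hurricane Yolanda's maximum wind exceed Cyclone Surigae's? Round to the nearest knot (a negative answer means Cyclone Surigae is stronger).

Hurricane Yolanda: ΔP = 68; V ≈ 6.3 × 68^0.638 ≈ 93.00 kt.
Cyclone Surigae: ΔP = 22; V ≈ 5.87 × 22^0.622 ≈ 40.14 kt.
Difference ≈ 93.00 − 40.14 = 52.86 → 53 kt.

53 kt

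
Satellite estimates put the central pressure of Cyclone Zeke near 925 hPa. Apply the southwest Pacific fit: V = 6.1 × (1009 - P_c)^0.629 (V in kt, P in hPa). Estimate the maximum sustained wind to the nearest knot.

99 kt

ΔP = 1009 − 925 = 84 hPa.
84^0.629 ≈ 16.232.
V ≈ 6.1 × 16.232 ≈ 99.0 kt.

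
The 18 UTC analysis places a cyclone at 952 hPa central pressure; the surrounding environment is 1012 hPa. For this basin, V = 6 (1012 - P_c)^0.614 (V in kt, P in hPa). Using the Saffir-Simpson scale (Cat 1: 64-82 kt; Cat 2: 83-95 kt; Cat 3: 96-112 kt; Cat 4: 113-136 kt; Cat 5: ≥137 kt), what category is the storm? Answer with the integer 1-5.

ΔP = 1012 − 952 = 60 hPa.
V ≈ 6 × 60^0.614 = 6 × 12.35 ≈ 74 kt.
74 kt falls in the Category 1 band.

1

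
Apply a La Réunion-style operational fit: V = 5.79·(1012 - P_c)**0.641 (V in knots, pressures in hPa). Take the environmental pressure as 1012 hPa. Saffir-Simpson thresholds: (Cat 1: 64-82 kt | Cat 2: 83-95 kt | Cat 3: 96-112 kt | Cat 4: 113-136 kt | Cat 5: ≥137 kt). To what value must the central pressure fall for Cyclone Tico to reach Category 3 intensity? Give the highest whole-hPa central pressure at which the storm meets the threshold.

Category 3 begins at V = 96 kt.
Required ΔP = (96/5.79)^(1/0.641) = 16.580^1.560 ≈ 79.92 hPa.
P_c ≤ 1012 − 79.92 = 932.08, so the highest integer P_c is 932 hPa.

932 hPa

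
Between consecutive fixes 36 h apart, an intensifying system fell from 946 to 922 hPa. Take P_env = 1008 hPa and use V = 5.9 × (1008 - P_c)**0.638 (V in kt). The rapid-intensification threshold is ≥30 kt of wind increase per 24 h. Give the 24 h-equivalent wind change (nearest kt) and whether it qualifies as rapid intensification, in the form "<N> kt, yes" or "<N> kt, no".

V₁: ΔP = 62, V ≈ 5.9 × 62^0.638 ≈ 82.11 kt.
V₂: ΔP = 86, V ≈ 5.9 × 86^0.638 ≈ 101.17 kt.
ΔV over 36 h = 19.06 kt → 24 h equivalent = 19.06 × 24/36 ≈ 12.71 kt.
13 kt < 30 kt ⇒ not rapid intensification.

13 kt, no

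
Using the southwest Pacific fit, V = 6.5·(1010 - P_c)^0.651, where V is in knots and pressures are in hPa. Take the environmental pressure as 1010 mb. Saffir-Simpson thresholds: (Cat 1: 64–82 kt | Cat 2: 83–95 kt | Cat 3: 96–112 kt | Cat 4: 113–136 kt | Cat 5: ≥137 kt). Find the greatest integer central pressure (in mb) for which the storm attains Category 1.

Category 1 begins at V = 64 kt.
Required ΔP = (64/6.5)^(1/0.651) = 9.846^1.536 ≈ 33.55 mb.
P_c ≤ 1010 − 33.55 = 976.45, so the highest integer P_c is 976 mb.

976 mb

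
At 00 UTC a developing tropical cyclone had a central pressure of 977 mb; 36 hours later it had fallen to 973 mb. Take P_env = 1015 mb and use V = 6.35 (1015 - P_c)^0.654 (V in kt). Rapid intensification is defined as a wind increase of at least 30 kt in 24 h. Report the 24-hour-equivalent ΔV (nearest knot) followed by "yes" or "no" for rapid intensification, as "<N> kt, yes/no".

V₁: ΔP = 38, V ≈ 6.35 × 38^0.654 ≈ 68.54 kt.
V₂: ΔP = 42, V ≈ 6.35 × 42^0.654 ≈ 73.18 kt.
ΔV over 36 h = 4.64 kt → 24 h equivalent = 4.64 × 24/36 ≈ 3.09 kt.
3 kt < 30 kt ⇒ not rapid intensification.

3 kt, no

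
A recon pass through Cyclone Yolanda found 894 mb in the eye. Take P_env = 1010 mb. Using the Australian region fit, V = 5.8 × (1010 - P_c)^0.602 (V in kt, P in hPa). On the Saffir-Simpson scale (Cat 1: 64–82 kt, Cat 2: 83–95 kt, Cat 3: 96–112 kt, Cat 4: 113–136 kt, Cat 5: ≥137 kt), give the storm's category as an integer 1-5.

3

ΔP = 1010 − 894 = 116 mb.
V ≈ 5.8 × 116^0.602 = 5.8 × 17.49 ≈ 101 kt.
101 kt falls in the Category 3 band.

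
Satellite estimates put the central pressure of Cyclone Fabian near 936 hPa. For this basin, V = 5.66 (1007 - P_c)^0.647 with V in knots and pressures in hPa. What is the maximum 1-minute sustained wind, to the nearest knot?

89 kt

ΔP = 1007 − 936 = 71 hPa.
71^0.647 ≈ 15.768.
V ≈ 5.66 × 15.768 ≈ 89.2 kt.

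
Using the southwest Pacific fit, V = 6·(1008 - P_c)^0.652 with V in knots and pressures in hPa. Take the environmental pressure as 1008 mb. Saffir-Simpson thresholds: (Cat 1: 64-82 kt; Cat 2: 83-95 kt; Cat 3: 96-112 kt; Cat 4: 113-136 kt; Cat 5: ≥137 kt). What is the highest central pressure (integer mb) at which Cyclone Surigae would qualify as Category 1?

970 mb

Category 1 begins at V = 64 kt.
Required ΔP = (64/6)^(1/0.652) = 10.667^1.534 ≈ 37.73 mb.
P_c ≤ 1008 − 37.73 = 970.27, so the highest integer P_c is 970 mb.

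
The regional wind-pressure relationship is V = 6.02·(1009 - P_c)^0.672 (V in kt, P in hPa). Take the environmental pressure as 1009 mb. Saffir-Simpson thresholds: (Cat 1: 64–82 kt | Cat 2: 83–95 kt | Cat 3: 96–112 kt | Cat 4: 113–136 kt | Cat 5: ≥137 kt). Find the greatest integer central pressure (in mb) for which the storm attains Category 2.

959 mb

Category 2 begins at V = 83 kt.
Required ΔP = (83/6.02)^(1/0.672) = 13.787^1.488 ≈ 49.62 mb.
P_c ≤ 1009 − 49.62 = 959.38, so the highest integer P_c is 959 mb.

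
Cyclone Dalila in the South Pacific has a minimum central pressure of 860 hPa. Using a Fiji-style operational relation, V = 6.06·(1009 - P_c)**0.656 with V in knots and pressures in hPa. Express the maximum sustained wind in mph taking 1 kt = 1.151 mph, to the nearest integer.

ΔP = 1009 − 860 = 149 hPa.
V ≈ 6.06 × 149^0.656 = 6.06 × 26.645 ≈ 161.467 kt.
161.467 × 1.151 ≈ 185.85 mph → 186 mph.

186 mph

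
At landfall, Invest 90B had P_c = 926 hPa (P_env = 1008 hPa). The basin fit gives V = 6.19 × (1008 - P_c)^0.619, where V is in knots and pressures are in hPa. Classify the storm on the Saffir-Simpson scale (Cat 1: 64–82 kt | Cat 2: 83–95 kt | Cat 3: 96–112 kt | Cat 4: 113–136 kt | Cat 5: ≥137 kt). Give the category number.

2

ΔP = 1008 − 926 = 82 hPa.
V ≈ 6.19 × 82^0.619 = 6.19 × 15.30 ≈ 95 kt.
95 kt falls in the Category 2 band.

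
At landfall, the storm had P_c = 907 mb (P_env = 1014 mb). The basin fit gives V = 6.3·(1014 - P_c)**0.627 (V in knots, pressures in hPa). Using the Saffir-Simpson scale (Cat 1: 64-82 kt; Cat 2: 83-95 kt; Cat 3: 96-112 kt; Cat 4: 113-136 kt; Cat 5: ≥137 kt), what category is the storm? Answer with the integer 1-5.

4

ΔP = 1014 − 907 = 107 mb.
V ≈ 6.3 × 107^0.627 = 6.3 × 18.73 ≈ 118 kt.
118 kt falls in the Category 4 band.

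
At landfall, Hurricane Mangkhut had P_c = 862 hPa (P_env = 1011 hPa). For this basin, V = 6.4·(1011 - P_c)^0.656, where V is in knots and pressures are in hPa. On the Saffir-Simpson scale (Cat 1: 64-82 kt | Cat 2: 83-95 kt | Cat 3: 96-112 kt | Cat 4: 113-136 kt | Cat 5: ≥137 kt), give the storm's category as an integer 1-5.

ΔP = 1011 − 862 = 149 hPa.
V ≈ 6.4 × 149^0.656 = 6.4 × 26.64 ≈ 171 kt.
171 kt falls in the Category 5 band.

5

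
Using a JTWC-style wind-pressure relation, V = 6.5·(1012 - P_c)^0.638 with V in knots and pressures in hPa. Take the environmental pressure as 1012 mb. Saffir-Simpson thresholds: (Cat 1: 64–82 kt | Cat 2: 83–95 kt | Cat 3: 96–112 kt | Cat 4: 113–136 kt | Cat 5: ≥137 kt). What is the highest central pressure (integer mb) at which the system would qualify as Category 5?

893 mb

Category 5 begins at V = 137 kt.
Required ΔP = (137/6.5)^(1/0.638) = 21.077^1.567 ≈ 118.83 mb.
P_c ≤ 1012 − 118.83 = 893.17, so the highest integer P_c is 893 mb.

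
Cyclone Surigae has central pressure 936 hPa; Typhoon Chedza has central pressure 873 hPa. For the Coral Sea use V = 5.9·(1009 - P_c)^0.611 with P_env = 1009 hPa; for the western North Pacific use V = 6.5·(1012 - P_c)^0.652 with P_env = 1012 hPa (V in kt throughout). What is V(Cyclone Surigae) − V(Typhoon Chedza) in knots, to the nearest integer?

-81 kt

Cyclone Surigae: ΔP = 73; V ≈ 5.9 × 73^0.611 ≈ 81.16 kt.
Typhoon Chedza: ΔP = 139; V ≈ 6.5 × 139^0.652 ≈ 162.24 kt.
Difference ≈ 81.16 − 162.24 = -81.08 → -81 kt.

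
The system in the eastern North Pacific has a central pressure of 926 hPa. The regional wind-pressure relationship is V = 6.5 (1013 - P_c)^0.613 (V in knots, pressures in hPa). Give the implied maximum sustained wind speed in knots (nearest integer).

ΔP = 1013 − 926 = 87 hPa.
87^0.613 ≈ 15.450.
V ≈ 6.5 × 15.450 ≈ 100.4 kt.

100 kt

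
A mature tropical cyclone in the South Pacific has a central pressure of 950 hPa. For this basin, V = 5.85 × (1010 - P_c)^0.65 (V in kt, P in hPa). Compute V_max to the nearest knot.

84 kt

ΔP = 1010 − 950 = 60 hPa.
60^0.65 ≈ 14.315.
V ≈ 5.85 × 14.315 ≈ 83.7 kt.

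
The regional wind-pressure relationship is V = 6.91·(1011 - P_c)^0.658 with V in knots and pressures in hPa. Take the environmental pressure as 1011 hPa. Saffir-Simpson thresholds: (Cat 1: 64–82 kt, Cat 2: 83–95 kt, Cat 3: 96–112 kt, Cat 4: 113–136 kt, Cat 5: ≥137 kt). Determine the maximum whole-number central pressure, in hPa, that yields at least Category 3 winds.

Category 3 begins at V = 96 kt.
Required ΔP = (96/6.91)^(1/0.658) = 13.893^1.520 ≈ 54.55 hPa.
P_c ≤ 1011 − 54.55 = 956.45, so the highest integer P_c is 956 hPa.

956 hPa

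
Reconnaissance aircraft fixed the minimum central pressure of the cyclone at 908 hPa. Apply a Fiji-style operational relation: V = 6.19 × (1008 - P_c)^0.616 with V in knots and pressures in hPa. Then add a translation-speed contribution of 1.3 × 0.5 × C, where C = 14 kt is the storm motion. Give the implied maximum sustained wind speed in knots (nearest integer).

115 kt

ΔP = 1008 − 908 = 100 hPa.
100^0.616 ≈ 17.061.
V ≈ 6.19 × 17.061 ≈ 105.6 kt.
Translation term: 1.3 × 0.5 × 14 = 9.1 kt.
Corrected V ≈ 114.7 kt → 115 kt.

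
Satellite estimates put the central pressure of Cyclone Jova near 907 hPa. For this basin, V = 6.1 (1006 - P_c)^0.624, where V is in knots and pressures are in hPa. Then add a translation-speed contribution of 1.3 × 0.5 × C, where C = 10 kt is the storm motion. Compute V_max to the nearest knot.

114 kt

ΔP = 1006 − 907 = 99 hPa.
99^0.624 ≈ 17.590.
V ≈ 6.1 × 17.590 ≈ 107.3 kt.
Translation term: 1.3 × 0.5 × 10 = 6.5 kt.
Corrected V ≈ 113.8 kt → 114 kt.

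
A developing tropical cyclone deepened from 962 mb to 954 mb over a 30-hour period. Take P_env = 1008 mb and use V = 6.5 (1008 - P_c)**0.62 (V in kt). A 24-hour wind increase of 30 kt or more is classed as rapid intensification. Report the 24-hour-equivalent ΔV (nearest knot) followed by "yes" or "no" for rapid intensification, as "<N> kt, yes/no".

V₁: ΔP = 46, V ≈ 6.5 × 46^0.62 ≈ 69.79 kt.
V₂: ΔP = 54, V ≈ 6.5 × 54^0.62 ≈ 77.09 kt.
ΔV over 30 h = 7.30 kt → 24 h equivalent = 7.30 × 24/30 ≈ 5.84 kt.
6 kt < 30 kt ⇒ not rapid intensification.

6 kt, no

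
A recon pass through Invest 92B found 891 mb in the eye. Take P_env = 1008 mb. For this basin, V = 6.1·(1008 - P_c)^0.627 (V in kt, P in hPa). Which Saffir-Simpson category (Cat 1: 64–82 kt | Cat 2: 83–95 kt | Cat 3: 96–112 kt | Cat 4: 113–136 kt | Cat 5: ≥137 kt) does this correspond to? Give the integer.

ΔP = 1008 − 891 = 117 mb.
V ≈ 6.1 × 117^0.627 = 6.1 × 19.80 ≈ 121 kt.
121 kt falls in the Category 4 band.

4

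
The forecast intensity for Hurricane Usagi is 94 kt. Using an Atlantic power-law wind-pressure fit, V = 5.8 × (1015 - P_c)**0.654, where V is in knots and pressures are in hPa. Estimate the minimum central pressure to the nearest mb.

944 mb

ΔP = (V / 5.8)^(1/0.654) = (94/5.8)^1.529.
94/5.8 = 16.207; 16.207^1.529 ≈ 70.74 mb.
P_c = 1015 − 70.74 = 944.26 ≈ 944 mb.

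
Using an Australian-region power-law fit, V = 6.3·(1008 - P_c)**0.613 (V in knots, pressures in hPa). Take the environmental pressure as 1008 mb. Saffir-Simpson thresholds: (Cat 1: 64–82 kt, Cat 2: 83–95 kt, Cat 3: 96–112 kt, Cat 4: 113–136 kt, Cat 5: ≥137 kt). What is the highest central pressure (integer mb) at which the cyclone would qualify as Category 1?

964 mb

Category 1 begins at V = 64 kt.
Required ΔP = (64/6.3)^(1/0.613) = 10.159^1.631 ≈ 43.90 mb.
P_c ≤ 1008 − 43.90 = 964.10, so the highest integer P_c is 964 mb.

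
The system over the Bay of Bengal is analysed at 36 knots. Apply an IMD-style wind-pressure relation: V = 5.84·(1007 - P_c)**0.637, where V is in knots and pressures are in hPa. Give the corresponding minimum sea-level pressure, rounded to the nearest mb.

990 mb

ΔP = (V / 5.84)^(1/0.637) = (36/5.84)^1.570.
36/5.84 = 6.164; 6.164^1.570 ≈ 17.38 mb.
P_c = 1007 − 17.38 = 989.62 ≈ 990 mb.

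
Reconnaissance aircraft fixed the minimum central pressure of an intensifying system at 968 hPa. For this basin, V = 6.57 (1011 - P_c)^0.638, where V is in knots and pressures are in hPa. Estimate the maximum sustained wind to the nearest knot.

72 kt

ΔP = 1011 − 968 = 43 hPa.
43^0.638 ≈ 11.019.
V ≈ 6.57 × 11.019 ≈ 72.4 kt.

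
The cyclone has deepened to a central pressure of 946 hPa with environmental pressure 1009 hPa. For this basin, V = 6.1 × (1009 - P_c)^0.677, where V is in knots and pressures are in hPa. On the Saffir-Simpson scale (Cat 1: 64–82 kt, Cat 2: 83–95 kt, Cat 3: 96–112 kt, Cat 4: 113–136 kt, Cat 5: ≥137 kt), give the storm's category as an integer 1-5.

3

ΔP = 1009 − 946 = 63 hPa.
V ≈ 6.1 × 63^0.677 = 6.1 × 16.53 ≈ 101 kt.
101 kt falls in the Category 3 band.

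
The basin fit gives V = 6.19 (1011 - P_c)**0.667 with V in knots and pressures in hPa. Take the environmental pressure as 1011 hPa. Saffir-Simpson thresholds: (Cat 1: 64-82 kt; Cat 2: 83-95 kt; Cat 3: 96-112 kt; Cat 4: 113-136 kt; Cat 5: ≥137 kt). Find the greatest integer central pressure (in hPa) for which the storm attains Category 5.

Category 5 begins at V = 137 kt.
Required ΔP = (137/6.19)^(1/0.667) = 22.132^1.499 ≈ 103.88 hPa.
P_c ≤ 1011 − 103.88 = 907.12, so the highest integer P_c is 907 hPa.

907 hPa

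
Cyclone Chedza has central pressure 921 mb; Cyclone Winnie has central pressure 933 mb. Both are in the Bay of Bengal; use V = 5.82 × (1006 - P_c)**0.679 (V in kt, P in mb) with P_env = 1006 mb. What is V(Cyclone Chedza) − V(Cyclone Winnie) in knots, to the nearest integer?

12 kt

Cyclone Chedza: ΔP = 85; V ≈ 5.82 × 85^0.679 ≈ 118.85 kt.
Cyclone Winnie: ΔP = 73; V ≈ 5.82 × 73^0.679 ≈ 107.18 kt.
Difference ≈ 118.85 − 107.18 = 11.67 → 12 kt.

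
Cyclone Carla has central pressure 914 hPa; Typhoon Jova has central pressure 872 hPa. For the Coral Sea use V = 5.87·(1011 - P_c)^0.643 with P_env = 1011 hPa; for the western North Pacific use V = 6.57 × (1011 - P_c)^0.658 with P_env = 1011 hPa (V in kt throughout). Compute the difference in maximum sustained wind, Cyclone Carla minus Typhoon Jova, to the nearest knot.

-58 kt

Cyclone Carla: ΔP = 97; V ≈ 5.87 × 97^0.643 ≈ 111.21 kt.
Typhoon Jova: ΔP = 139; V ≈ 6.57 × 139^0.658 ≈ 168.92 kt.
Difference ≈ 111.21 − 168.92 = -57.71 → -58 kt.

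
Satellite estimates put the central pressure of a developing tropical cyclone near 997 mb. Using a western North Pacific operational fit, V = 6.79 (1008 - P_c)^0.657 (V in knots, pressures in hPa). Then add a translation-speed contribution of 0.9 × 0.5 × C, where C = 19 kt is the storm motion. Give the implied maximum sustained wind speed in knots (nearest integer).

41 kt

ΔP = 1008 − 997 = 11 mb.
11^0.657 ≈ 4.833.
V ≈ 6.79 × 4.833 ≈ 32.8 kt.
Translation term: 0.9 × 0.5 × 19 = 8.55 kt.
Corrected V ≈ 41.35 kt → 41 kt.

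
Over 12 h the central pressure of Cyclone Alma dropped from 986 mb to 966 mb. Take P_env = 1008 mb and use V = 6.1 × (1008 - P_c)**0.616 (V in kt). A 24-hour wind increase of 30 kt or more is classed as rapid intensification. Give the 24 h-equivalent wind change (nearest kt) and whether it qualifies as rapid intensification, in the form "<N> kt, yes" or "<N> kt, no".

40 kt, yes

V₁: ΔP = 22, V ≈ 6.1 × 22^0.616 ≈ 40.95 kt.
V₂: ΔP = 42, V ≈ 6.1 × 42^0.616 ≈ 60.99 kt.
ΔV over 12 h = 20.04 kt → 24 h equivalent = 20.04 × 24/12 ≈ 40.08 kt.
40 kt ≥ 30 kt ⇒ rapid intensification.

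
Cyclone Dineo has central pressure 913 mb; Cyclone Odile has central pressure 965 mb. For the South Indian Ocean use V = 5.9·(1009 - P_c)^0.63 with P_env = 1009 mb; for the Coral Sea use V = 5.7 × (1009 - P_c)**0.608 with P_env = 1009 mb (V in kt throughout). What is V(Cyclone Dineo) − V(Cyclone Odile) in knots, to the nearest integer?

48 kt

Cyclone Dineo: ΔP = 96; V ≈ 5.9 × 96^0.63 ≈ 104.64 kt.
Cyclone Odile: ΔP = 44; V ≈ 5.7 × 44^0.608 ≈ 56.90 kt.
Difference ≈ 104.64 − 56.90 = 47.74 → 48 kt.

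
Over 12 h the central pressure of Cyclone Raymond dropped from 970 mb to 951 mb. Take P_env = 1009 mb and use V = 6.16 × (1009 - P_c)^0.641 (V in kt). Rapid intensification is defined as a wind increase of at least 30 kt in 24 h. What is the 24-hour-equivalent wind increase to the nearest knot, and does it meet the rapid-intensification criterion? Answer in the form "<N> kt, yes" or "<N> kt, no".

37 kt, yes

V₁: ΔP = 39, V ≈ 6.16 × 39^0.641 ≈ 64.48 kt.
V₂: ΔP = 58, V ≈ 6.16 × 58^0.641 ≈ 83.16 kt.
ΔV over 12 h = 18.68 kt → 24 h equivalent = 18.68 × 24/12 ≈ 37.36 kt.
37 kt ≥ 30 kt ⇒ rapid intensification.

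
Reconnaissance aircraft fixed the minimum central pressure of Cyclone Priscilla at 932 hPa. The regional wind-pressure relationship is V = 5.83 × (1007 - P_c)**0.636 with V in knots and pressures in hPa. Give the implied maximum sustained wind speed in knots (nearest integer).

ΔP = 1007 − 932 = 75 hPa.
75^0.636 ≈ 15.579.
V ≈ 5.83 × 15.579 ≈ 90.8 kt.

91 kt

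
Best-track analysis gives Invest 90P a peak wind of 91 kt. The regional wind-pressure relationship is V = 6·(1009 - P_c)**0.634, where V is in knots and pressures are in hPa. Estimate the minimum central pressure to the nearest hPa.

936 hPa

ΔP = (V / 6)^(1/0.634) = (91/6)^1.577.
91/6 = 15.167; 15.167^1.577 ≈ 72.88 hPa.
P_c = 1009 − 72.88 = 936.12 ≈ 936 hPa.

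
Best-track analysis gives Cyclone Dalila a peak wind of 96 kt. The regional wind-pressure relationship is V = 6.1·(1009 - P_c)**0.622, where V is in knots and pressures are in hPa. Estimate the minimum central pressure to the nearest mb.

925 mb

ΔP = (V / 6.1)^(1/0.622) = (96/6.1)^1.608.
96/6.1 = 15.738; 15.738^1.608 ≈ 84.01 mb.
P_c = 1009 − 84.01 = 924.99 ≈ 925 mb.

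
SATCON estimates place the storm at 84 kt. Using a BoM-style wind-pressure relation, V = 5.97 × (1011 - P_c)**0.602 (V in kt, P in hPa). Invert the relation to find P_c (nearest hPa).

930 hPa

ΔP = (V / 5.97)^(1/0.602) = (84/5.97)^1.661.
84/5.97 = 14.070; 14.070^1.661 ≈ 80.81 hPa.
P_c = 1011 − 80.81 = 930.19 ≈ 930 hPa.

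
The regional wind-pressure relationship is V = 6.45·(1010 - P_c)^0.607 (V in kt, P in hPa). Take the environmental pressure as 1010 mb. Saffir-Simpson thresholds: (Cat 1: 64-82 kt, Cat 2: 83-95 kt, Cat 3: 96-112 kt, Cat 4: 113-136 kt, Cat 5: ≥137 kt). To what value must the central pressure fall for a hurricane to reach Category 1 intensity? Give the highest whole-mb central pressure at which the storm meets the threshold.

966 mb

Category 1 begins at V = 64 kt.
Required ΔP = (64/6.45)^(1/0.607) = 9.922^1.647 ≈ 43.84 mb.
P_c ≤ 1010 − 43.84 = 966.16, so the highest integer P_c is 966 mb.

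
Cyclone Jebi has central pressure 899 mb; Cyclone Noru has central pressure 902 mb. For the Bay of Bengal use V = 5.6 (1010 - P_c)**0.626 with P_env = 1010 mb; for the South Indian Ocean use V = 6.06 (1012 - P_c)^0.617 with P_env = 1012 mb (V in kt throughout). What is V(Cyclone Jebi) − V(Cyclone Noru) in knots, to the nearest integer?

Cyclone Jebi: ΔP = 111; V ≈ 5.6 × 111^0.626 ≈ 106.80 kt.
Cyclone Noru: ΔP = 110; V ≈ 6.06 × 110^0.617 ≈ 110.16 kt.
Difference ≈ 106.80 − 110.16 = -3.36 → -3 kt.

-3 kt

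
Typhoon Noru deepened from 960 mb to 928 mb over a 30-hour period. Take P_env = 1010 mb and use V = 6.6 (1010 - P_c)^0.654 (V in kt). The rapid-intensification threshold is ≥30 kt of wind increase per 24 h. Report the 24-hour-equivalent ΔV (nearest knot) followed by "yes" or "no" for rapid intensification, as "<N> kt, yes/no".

V₁: ΔP = 50, V ≈ 6.6 × 50^0.654 ≈ 85.25 kt.
V₂: ΔP = 82, V ≈ 6.6 × 82^0.654 ≈ 117.81 kt.
ΔV over 30 h = 32.56 kt → 24 h equivalent = 32.56 × 24/30 ≈ 26.05 kt.
26 kt < 30 kt ⇒ not rapid intensification.

26 kt, no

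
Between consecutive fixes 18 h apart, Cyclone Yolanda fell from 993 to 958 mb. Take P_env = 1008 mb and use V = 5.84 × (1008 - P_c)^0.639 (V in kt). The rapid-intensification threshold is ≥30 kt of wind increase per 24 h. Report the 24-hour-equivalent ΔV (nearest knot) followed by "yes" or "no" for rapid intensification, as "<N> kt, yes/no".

V₁: ΔP = 15, V ≈ 5.84 × 15^0.639 ≈ 32.96 kt.
V₂: ΔP = 50, V ≈ 5.84 × 50^0.639 ≈ 71.13 kt.
ΔV over 18 h = 38.17 kt → 24 h equivalent = 38.17 × 24/18 ≈ 50.89 kt.
51 kt ≥ 30 kt ⇒ rapid intensification.

51 kt, yes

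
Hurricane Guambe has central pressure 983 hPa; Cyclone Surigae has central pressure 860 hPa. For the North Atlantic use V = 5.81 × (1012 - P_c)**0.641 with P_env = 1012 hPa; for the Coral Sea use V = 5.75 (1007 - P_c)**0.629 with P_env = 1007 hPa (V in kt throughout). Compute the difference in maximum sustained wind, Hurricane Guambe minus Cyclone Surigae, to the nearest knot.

-82 kt

Hurricane Guambe: ΔP = 29; V ≈ 5.81 × 29^0.641 ≈ 50.30 kt.
Cyclone Surigae: ΔP = 147; V ≈ 5.75 × 147^0.629 ≈ 132.71 kt.
Difference ≈ 50.30 − 132.71 = -82.41 → -82 kt.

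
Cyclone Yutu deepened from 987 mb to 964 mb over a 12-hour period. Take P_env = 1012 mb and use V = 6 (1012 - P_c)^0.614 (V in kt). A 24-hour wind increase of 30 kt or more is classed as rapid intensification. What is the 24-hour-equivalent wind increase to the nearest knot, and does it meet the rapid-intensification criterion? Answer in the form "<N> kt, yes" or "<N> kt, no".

43 kt, yes

V₁: ΔP = 25, V ≈ 6 × 25^0.614 ≈ 43.30 kt.
V₂: ΔP = 48, V ≈ 6 × 48^0.614 ≈ 64.63 kt.
ΔV over 12 h = 21.33 kt → 24 h equivalent = 21.33 × 24/12 ≈ 42.66 kt.
43 kt ≥ 30 kt ⇒ rapid intensification.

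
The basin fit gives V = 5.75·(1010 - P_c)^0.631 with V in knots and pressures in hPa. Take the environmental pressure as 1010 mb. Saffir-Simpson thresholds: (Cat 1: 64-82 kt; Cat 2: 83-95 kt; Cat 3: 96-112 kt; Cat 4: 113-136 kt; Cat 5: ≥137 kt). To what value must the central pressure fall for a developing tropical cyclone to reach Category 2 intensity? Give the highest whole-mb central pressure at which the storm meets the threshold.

941 mb

Category 2 begins at V = 83 kt.
Required ΔP = (83/5.75)^(1/0.631) = 14.435^1.585 ≈ 68.77 mb.
P_c ≤ 1010 − 68.77 = 941.23, so the highest integer P_c is 941 mb.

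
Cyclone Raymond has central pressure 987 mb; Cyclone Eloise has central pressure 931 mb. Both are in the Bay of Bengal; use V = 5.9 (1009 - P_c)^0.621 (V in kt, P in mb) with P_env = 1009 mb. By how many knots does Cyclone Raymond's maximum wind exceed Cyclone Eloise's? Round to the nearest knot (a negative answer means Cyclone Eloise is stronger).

Cyclone Raymond: ΔP = 22; V ≈ 5.9 × 22^0.621 ≈ 40.23 kt.
Cyclone Eloise: ΔP = 78; V ≈ 5.9 × 78^0.621 ≈ 88.28 kt.
Difference ≈ 40.23 − 88.28 = -48.05 → -48 kt.

-48 kt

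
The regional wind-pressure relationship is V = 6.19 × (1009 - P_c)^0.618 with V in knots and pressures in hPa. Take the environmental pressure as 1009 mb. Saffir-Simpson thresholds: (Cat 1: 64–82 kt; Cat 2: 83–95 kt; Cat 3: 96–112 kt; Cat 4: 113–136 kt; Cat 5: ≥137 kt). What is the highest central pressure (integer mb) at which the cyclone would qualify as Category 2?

Category 2 begins at V = 83 kt.
Required ΔP = (83/6.19)^(1/0.618) = 13.409^1.618 ≈ 66.72 mb.
P_c ≤ 1009 − 66.72 = 942.28, so the highest integer P_c is 942 mb.

942 mb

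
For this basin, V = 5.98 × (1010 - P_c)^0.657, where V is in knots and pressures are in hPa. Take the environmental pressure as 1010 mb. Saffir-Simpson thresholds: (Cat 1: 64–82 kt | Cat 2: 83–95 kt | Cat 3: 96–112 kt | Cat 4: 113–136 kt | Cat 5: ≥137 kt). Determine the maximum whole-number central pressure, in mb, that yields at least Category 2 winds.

Category 2 begins at V = 83 kt.
Required ΔP = (83/5.98)^(1/0.657) = 13.880^1.522 ≈ 54.80 mb.
P_c ≤ 1010 − 54.80 = 955.20, so the highest integer P_c is 955 mb.

955 mb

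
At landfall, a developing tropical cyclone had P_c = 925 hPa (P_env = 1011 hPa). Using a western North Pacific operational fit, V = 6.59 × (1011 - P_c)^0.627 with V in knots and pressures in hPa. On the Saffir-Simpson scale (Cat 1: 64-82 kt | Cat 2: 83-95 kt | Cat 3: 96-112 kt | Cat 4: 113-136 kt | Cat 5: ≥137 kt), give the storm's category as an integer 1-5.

ΔP = 1011 − 925 = 86 hPa.
V ≈ 6.59 × 86^0.627 = 6.59 × 16.33 ≈ 108 kt.
108 kt falls in the Category 3 band.

3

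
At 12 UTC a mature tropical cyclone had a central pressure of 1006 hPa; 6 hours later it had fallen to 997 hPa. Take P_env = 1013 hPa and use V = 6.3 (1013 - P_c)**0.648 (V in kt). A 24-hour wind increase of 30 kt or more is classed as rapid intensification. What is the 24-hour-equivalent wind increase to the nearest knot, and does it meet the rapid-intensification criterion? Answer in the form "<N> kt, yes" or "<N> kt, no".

V₁: ΔP = 7, V ≈ 6.3 × 7^0.648 ≈ 22.23 kt.
V₂: ΔP = 16, V ≈ 6.3 × 16^0.648 ≈ 37.98 kt.
ΔV over 6 h = 15.75 kt → 24 h equivalent = 15.75 × 24/6 ≈ 63.00 kt.
63 kt ≥ 30 kt ⇒ rapid intensification.

63 kt, yes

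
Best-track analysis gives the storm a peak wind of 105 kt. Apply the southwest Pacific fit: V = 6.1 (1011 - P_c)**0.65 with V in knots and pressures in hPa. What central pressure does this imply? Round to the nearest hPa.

931 hPa

ΔP = (V / 6.1)^(1/0.65) = (105/6.1)^1.538.
105/6.1 = 17.213; 17.213^1.538 ≈ 79.68 hPa.
P_c = 1011 − 79.68 = 931.32 ≈ 931 hPa.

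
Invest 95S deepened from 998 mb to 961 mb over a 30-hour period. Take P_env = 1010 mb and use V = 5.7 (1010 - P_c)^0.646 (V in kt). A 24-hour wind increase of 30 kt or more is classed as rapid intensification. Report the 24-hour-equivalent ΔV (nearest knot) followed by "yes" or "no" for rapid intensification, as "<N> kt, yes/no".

34 kt, yes

V₁: ΔP = 12, V ≈ 5.7 × 12^0.646 ≈ 28.38 kt.
V₂: ΔP = 49, V ≈ 5.7 × 49^0.646 ≈ 70.43 kt.
ΔV over 30 h = 42.05 kt → 24 h equivalent = 42.05 × 24/30 ≈ 33.64 kt.
34 kt ≥ 30 kt ⇒ rapid intensification.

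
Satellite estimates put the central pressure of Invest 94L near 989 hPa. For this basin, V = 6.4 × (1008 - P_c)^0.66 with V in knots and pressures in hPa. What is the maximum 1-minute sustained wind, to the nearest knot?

45 kt

ΔP = 1008 − 989 = 19 hPa.
19^0.66 ≈ 6.982.
V ≈ 6.4 × 6.982 ≈ 44.7 kt.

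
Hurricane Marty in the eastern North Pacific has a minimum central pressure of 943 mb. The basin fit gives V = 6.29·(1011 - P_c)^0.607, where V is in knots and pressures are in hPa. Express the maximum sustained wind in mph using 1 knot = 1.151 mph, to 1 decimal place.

ΔP = 1011 − 943 = 68 mb.
V ≈ 6.29 × 68^0.607 = 6.29 × 12.952 ≈ 81.467 kt.
81.467 × 1.151 ≈ 93.77 mph → 93.8 mph.

93.8 mph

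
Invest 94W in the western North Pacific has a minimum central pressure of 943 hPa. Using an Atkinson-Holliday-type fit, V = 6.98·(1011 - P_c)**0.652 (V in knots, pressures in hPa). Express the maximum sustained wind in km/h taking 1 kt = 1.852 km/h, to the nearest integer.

202 km/h

ΔP = 1011 − 943 = 68 hPa.
V ≈ 6.98 × 68^0.652 = 6.98 × 15.660 ≈ 109.308 kt.
109.308 × 1.852 ≈ 202.44 km/h → 202 km/h.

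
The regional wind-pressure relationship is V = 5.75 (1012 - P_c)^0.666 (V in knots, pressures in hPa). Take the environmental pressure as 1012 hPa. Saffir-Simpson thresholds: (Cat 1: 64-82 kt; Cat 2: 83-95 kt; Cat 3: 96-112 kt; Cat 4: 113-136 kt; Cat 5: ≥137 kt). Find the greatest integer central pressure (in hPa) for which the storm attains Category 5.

Category 5 begins at V = 137 kt.
Required ΔP = (137/5.75)^(1/0.666) = 23.826^1.502 ≈ 116.85 hPa.
P_c ≤ 1012 − 116.85 = 895.15, so the highest integer P_c is 895 hPa.

895 hPa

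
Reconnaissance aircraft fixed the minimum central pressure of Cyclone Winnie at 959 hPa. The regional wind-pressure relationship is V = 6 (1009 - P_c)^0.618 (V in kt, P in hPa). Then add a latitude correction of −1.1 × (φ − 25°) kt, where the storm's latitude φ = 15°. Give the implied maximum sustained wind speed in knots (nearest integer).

ΔP = 1009 − 959 = 50 hPa.
50^0.618 ≈ 11.219.
V ≈ 6 × 11.219 ≈ 67.3 kt.
Latitude correction: −1.1 × (15 − 25) = 11 kt.
Corrected V ≈ 78.3 kt → 78 kt.

78 kt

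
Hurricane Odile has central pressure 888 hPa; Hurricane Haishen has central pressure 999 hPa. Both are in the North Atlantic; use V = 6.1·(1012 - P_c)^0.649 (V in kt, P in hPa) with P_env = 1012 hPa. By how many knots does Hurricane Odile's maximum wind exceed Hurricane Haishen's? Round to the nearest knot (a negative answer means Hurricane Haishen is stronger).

Hurricane Odile: ΔP = 124; V ≈ 6.1 × 124^0.649 ≈ 139.30 kt.
Hurricane Haishen: ΔP = 13; V ≈ 6.1 × 13^0.649 ≈ 32.23 kt.
Difference ≈ 139.30 − 32.23 = 107.07 → 107 kt.

107 kt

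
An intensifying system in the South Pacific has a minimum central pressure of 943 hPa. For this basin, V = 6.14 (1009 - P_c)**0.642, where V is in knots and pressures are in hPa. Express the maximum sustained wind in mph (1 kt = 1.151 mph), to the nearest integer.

ΔP = 1009 − 943 = 66 hPa.
V ≈ 6.14 × 66^0.642 = 6.14 × 14.728 ≈ 90.431 kt.
90.431 × 1.151 ≈ 104.09 mph → 104 mph.

104 mph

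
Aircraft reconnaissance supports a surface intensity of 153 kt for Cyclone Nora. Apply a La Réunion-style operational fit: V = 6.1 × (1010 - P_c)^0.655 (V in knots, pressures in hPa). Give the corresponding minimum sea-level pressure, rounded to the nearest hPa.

873 hPa

ΔP = (V / 6.1)^(1/0.655) = (153/6.1)^1.527.
153/6.1 = 25.082; 25.082^1.527 ≈ 136.91 hPa.
P_c = 1010 − 136.91 = 873.09 ≈ 873 hPa.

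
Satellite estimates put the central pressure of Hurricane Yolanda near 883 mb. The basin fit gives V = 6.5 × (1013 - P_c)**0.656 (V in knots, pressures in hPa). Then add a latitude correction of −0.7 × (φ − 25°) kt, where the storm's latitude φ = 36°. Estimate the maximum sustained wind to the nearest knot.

151 kt

ΔP = 1013 − 883 = 130 mb.
130^0.656 ≈ 24.364.
V ≈ 6.5 × 24.364 ≈ 158.4 kt.
Latitude correction: −0.7 × (36 − 25) = -7.7 kt.
Corrected V ≈ 150.7 kt → 151 kt.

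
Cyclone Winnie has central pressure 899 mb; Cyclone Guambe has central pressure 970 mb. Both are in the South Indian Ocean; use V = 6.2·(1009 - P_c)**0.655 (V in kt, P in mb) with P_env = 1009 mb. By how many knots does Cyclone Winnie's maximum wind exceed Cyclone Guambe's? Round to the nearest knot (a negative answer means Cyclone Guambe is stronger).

66 kt

Cyclone Winnie: ΔP = 110; V ≈ 6.2 × 110^0.655 ≈ 134.74 kt.
Cyclone Guambe: ΔP = 39; V ≈ 6.2 × 39^0.655 ≈ 68.32 kt.
Difference ≈ 134.74 − 68.32 = 66.42 → 66 kt.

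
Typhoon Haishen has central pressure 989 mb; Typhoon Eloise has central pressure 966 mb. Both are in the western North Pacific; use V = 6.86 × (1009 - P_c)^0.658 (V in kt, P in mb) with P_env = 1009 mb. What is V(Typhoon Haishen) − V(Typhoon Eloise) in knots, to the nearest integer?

Typhoon Haishen: ΔP = 20; V ≈ 6.86 × 20^0.658 ≈ 49.25 kt.
Typhoon Eloise: ΔP = 43; V ≈ 6.86 × 43^0.658 ≈ 81.50 kt.
Difference ≈ 49.25 − 81.50 = -32.25 → -32 kt.

-32 kt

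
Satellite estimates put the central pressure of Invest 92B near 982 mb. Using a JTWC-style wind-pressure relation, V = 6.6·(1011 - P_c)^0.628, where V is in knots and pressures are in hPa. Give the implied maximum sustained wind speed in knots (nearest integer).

ΔP = 1011 − 982 = 29 mb.
29^0.628 ≈ 8.287.
V ≈ 6.6 × 8.287 ≈ 54.7 kt.

55 kt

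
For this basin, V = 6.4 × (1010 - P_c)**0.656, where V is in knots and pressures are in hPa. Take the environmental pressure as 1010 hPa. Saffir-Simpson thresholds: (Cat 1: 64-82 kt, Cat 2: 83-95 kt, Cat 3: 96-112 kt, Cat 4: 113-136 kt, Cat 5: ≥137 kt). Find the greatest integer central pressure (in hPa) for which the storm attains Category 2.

960 hPa

Category 2 begins at V = 83 kt.
Required ΔP = (83/6.4)^(1/0.656) = 12.969^1.524 ≈ 49.72 hPa.
P_c ≤ 1010 − 49.72 = 960.28, so the highest integer P_c is 960 hPa.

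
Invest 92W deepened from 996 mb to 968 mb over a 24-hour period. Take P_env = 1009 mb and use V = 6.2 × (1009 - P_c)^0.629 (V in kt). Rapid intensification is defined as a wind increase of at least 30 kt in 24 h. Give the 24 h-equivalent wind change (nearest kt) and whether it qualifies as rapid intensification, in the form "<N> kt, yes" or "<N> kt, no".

V₁: ΔP = 13, V ≈ 6.2 × 13^0.629 ≈ 31.12 kt.
V₂: ΔP = 41, V ≈ 6.2 × 41^0.629 ≈ 64.10 kt.
ΔV over 24 h = 32.98 kt → 24 h equivalent = 32.98 × 24/24 ≈ 32.98 kt.
33 kt ≥ 30 kt ⇒ rapid intensification.

33 kt, yes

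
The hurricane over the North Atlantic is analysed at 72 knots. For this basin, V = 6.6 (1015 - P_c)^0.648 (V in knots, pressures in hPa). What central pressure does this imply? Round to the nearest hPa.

ΔP = (V / 6.6)^(1/0.648) = (72/6.6)^1.543.
72/6.6 = 10.909; 10.909^1.543 ≈ 39.95 hPa.
P_c = 1015 − 39.95 = 975.05 ≈ 975 hPa.

975 hPa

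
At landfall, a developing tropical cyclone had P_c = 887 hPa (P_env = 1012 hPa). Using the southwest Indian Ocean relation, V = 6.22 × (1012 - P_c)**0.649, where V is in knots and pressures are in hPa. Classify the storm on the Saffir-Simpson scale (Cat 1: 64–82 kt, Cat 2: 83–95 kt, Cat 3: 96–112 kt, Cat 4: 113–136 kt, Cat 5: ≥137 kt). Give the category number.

ΔP = 1012 − 887 = 125 hPa.
V ≈ 6.22 × 125^0.649 = 6.22 × 22.96 ≈ 143 kt.
143 kt falls in the Category 5 band.

5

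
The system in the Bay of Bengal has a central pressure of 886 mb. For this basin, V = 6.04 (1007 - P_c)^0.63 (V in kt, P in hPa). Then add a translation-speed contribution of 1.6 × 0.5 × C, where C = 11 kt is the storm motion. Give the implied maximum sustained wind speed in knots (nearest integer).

ΔP = 1007 − 886 = 121 mb.
121^0.63 ≈ 20.519.
V ≈ 6.04 × 20.519 ≈ 123.9 kt.
Translation term: 1.6 × 0.5 × 11 = 8.8 kt.
Corrected V ≈ 132.7 kt → 133 kt.

133 kt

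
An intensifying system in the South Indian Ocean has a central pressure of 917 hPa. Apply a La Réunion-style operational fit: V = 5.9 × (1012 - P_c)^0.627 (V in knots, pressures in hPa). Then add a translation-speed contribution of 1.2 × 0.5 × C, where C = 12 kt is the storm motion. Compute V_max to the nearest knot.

ΔP = 1012 − 917 = 95 hPa.
95^0.627 ≈ 17.379.
V ≈ 5.9 × 17.379 ≈ 102.5 kt.
Translation term: 1.2 × 0.5 × 12 = 7.2 kt.
Corrected V ≈ 109.7 kt → 110 kt.

110 kt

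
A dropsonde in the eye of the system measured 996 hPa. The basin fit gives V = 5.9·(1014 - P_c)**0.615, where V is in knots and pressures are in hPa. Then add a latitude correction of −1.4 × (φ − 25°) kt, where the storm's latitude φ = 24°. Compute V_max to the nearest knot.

36 kt

ΔP = 1014 − 996 = 18 hPa.
18^0.615 ≈ 5.916.
V ≈ 5.9 × 5.916 ≈ 34.9 kt.
Latitude correction: −1.4 × (24 − 25) = 1.4 kt.
Corrected V ≈ 36.3 kt → 36 kt.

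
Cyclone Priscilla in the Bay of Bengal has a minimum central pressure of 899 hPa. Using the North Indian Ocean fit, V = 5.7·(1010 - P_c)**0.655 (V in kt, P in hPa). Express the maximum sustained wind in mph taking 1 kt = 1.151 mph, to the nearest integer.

143 mph

ΔP = 1010 − 899 = 111 hPa.
V ≈ 5.7 × 111^0.655 = 5.7 × 21.862 ≈ 124.612 kt.
124.612 × 1.151 ≈ 143.43 mph → 143 mph.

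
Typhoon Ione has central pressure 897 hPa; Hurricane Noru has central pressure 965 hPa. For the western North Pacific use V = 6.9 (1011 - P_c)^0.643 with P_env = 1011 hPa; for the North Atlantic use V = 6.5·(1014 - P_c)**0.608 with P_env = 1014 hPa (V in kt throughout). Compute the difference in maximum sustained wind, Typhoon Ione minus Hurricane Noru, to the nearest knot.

76 kt

Typhoon Ione: ΔP = 114; V ≈ 6.9 × 114^0.643 ≈ 145.02 kt.
Hurricane Noru: ΔP = 49; V ≈ 6.5 × 49^0.608 ≈ 69.27 kt.
Difference ≈ 145.02 − 69.27 = 75.75 → 76 kt.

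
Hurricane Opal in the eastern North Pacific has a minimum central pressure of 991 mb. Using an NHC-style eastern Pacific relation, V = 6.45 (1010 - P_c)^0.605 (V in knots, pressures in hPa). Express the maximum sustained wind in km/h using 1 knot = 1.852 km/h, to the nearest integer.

71 km/h

ΔP = 1010 − 991 = 19 mb.
V ≈ 6.45 × 19^0.605 = 6.45 × 5.938 ≈ 38.301 kt.
38.301 × 1.852 ≈ 70.93 km/h → 71 km/h.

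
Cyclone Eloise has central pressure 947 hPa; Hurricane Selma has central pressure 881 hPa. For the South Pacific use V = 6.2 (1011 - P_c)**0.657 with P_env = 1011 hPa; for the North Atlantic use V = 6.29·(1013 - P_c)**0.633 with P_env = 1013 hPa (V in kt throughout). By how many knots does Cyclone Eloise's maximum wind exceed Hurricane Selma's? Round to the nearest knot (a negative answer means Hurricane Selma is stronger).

Cyclone Eloise: ΔP = 64; V ≈ 6.2 × 64^0.657 ≈ 95.29 kt.
Hurricane Selma: ΔP = 132; V ≈ 6.29 × 132^0.633 ≈ 138.35 kt.
Difference ≈ 95.29 − 138.35 = -43.06 → -43 kt.

-43 kt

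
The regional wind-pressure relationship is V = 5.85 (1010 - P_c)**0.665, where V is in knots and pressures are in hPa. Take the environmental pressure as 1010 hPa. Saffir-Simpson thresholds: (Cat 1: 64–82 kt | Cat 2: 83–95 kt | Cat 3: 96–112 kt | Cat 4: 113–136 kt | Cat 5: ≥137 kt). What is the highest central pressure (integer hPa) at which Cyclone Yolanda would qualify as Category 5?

895 hPa

Category 5 begins at V = 137 kt.
Required ΔP = (137/5.85)^(1/0.665) = 23.419^1.504 ≈ 114.68 hPa.
P_c ≤ 1010 − 114.68 = 895.32, so the highest integer P_c is 895 hPa.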